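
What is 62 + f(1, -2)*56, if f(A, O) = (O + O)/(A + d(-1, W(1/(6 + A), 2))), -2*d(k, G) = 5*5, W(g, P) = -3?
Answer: 1874/23 ≈ 81.478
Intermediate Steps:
d(k, G) = -25/2 (d(k, G) = -5*5/2 = -½*25 = -25/2)
f(A, O) = 2*O/(-25/2 + A) (f(A, O) = (O + O)/(A - 25/2) = (2*O)/(-25/2 + A) = 2*O/(-25/2 + A))
62 + f(1, -2)*56 = 62 + (4*(-2)/(-25 + 2*1))*56 = 62 + (4*(-2)/(-25 + 2))*56 = 62 + (4*(-2)/(-23))*56 = 62 + (4*(-2)*(-1/23))*56 = 62 + (8/23)*56 = 62 + 448/23 = 1874/23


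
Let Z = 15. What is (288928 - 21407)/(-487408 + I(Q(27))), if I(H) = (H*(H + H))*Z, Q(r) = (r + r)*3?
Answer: 267521/299912 ≈ 0.89200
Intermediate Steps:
Q(r) = 6*r (Q(r) = (2*r)*3 = 6*r)
I(H) = 30*H² (I(H) = (H*(H + H))*15 = (H*(2*H))*15 = (2*H²)*15 = 30*H²)
(288928 - 21407)/(-487408 + I(Q(27))) = (288928 - 21407)/(-487408 + 30*(6*27)²) = 267521/(-487408 + 30*162²) = 267521/(-487408 + 30*26244) = 267521/(-487408 + 787320) = 267521/299912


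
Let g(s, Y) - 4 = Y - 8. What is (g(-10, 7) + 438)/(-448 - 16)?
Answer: -441/464 ≈ -0.95043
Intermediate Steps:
g(s, Y) = -4 + Y (g(s, Y) = 4 + (Y - 8) = 4 + (-8 + Y) = -4 + Y)
(g(-10, 7) + 438)/(-448 - 16) = ((-4 + 7) + 438)/(-448 - 16) = (3 + 438)/(-464) = 441*(-1/464) = -441/464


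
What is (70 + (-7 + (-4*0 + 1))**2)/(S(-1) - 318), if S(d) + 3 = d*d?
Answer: -53/160 ≈ -0.33125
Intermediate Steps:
S(d) = -3 + d**2 (S(d) = -3 + d*d = -3 + d**2)
(70 + (-7 + (-4*0 + 1))**2)/(S(-1) - 318) = (70 + (-7 + (-4*0 + 1))**2)/((-3 + (-1)**2) - 318) = (70 + (-7 + (0 + 1))**2)/((-3 + 1) - 318) = (70 + (-7 + 1)**2)/(-2 - 318) = (70 + (-6)**2)/(-320) = (70 + 36)*(-1/320) = 106*(-1/320) = -53/160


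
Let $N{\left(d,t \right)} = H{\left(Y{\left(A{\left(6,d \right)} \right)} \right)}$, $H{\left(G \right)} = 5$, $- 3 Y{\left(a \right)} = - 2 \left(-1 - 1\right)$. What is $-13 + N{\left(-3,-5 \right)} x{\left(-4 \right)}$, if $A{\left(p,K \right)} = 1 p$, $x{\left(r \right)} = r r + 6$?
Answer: $97$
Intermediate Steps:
$x{\left(r \right)} = 6 + r^{2}$ ($x{\left(r \right)} = r^{2} + 6 = 6 + r^{2}$)
$A{\left(p,K \right)} = p$
$Y{\left(a \right)} = - \frac{4}{3}$ ($Y{\left(a \right)} = - \frac{\left(-2\right) \left(-1 - 1\right)}{3} = - \frac{\left(-2\right) \left(-2\right)}{3} = \left(- \frac{1}{3}\right) 4 = - \frac{4}{3}$)
$N{\left(d,t \right)} = 5$
$-13 + N{\left(-3,-5 \right)} x{\left(-4 \right)} = -13 + 5 \left(6 + \left(-4\right)^{2}\right) = -13 + 5 \left(6 + 16\right) = -13 + 5 \cdot 22 = -13 + 110 = 97$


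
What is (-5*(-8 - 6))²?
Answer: 4900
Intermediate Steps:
(-5*(-8 - 6))² = (-5*(-14))² = 70² = 4900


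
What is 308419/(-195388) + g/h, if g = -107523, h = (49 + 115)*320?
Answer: -9298633261/2563490560 ≈ -3.6273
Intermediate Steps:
h = 52480 (h = 164*320 = 52480)
308419/(-195388) + g/h = 308419/(-195388) - 107523/52480 = 308419*(-1/195388) - 107523*1/52480 = -308419/195388 - 107523/52480 = -9298633261/2563490560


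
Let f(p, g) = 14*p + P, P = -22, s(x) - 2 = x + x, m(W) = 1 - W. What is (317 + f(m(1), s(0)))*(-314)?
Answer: -92630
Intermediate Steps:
s(x) = 2 + 2*x (s(x) = 2 + (x + x) = 2 + 2*x)
f(p, g) = -22 + 14*p (f(p, g) = 14*p - 22 = -22 + 14*p)
(317 + f(m(1), s(0)))*(-314) = (317 + (-22 + 14*(1 - 1*1)))*(-314) = (317 + (-22 + 14*(1 - 1)))*(-314) = (317 + (-22 + 14*0))*(-314) = (317 + (-22 + 0))*(-314) = (317 - 22)*(-314) = 295*(-314) = -92630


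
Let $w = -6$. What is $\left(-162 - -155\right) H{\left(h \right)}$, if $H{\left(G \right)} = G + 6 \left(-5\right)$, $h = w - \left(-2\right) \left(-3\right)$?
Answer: $294$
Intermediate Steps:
$h = -12$ ($h = -6 - \left(-2\right) \left(-3\right) = -6 - 6 = -12$)
$H{\left(G \right)} = -30 + G$ ($H{\left(G \right)} = G - 30 = -30 + G$)
$\left(-162 - -155\right) H{\left(h \right)} = \left(-162 - -155\right) \left(-30 - 12\right) = \left(-162 + 155\right) \left(-42\right) = \left(-7\right) \left(-42\right) = 294$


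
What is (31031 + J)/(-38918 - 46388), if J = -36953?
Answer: 2961/42653 ≈ 0.069421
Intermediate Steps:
(31031 + J)/(-38918 - 46388) = (31031 - 36953)/(-38918 - 46388) = -5922/(-85306) = -5922*(-1/85306) = 2961/42653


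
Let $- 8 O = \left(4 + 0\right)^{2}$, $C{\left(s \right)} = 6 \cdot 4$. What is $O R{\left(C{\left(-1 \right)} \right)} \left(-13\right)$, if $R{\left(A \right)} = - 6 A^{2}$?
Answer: $-89856$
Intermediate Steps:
$C{\left(s \right)} = 24$
$O = -2$ ($O = - \frac{\left(4 + 0\right)^{2}}{8} = - \frac{4^{2}}{8} = \left(- \frac{1}{8}\right) 16 = -2$)
$O R{\left(C{\left(-1 \right)} \right)} \left(-13\right) = - 2 \left(- 6 \cdot 24^{2}\right) \left(-13\right) = - 2 \left(\left(-6\right) 576\right) \left(-13\right) = \left(-2\right) \left(-3456\right) \left(-13\right) = 6912 \left(-13\right) = -89856$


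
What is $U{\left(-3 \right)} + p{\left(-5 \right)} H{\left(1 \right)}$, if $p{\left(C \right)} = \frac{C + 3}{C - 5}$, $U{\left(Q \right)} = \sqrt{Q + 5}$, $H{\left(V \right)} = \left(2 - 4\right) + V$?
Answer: $- \frac{1}{5} + \sqrt{2} \approx 1.2142$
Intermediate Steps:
$H{\left(V \right)} = -2 + V$
$U{\left(Q \right)} = \sqrt{5 + Q}$
$p{\left(C \right)} = \frac{3 + C}{-5 + C}$
$U{\left(-3 \right)} + p{\left(-5 \right)} H{\left(1 \right)} = \sqrt{5 - 3} + \frac{3 - 5}{-5 - 5} \left(-2 + 1\right) = \sqrt{2} + \frac{1}{-10} \left(-2\right) \left(-1\right) = \sqrt{2} + \left(- \frac{1}{10}\right) \left(-2\right) \left(-1\right) = \sqrt{2} + \frac{1}{5} \left(-1\right) = \sqrt{2} - \frac{1}{5} = - \frac{1}{5} + \sqrt{2}$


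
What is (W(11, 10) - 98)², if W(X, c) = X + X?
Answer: 5776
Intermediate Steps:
W(X, c) = 2*X
(W(11, 10) - 98)² = (2*11 - 98)² = (22 - 98)² = (-76)² = 5776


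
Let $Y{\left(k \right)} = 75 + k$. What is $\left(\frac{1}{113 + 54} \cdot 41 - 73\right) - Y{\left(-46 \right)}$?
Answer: $- \frac{16993}{167} \approx -101.75$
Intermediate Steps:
$\left(\frac{1}{113 + 54} \cdot 41 - 73\right) - Y{\left(-46 \right)} = \left(\frac{1}{113 + 54} \cdot 41 - 73\right) - \left(75 - 46\right) = \left(\frac{1}{167} \cdot 41 - 73\right) - 29 = \left(\frac{41}{167} - 73\right) - 29 = - \frac{12150}{167} - 29 = - \frac{16993}{167}$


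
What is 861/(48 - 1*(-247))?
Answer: 861/295 ≈ 2.9186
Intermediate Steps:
861/(48 - 1*(-247)) = 861/(48 + 247) = 861/295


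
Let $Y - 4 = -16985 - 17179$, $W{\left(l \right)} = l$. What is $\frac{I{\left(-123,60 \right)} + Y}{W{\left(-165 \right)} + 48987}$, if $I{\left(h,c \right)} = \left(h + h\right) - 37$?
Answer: $- \frac{11481}{16274} \approx -0.70548$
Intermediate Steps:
$I{\left(h,c \right)} = -37 + 2 h$ ($I{\left(h,c \right)} = 2 h - 37 = -37 + 2 h$)
$Y = -34160$ ($Y = 4 - 34164 = -34160$)
$\frac{I{\left(-123,60 \right)} + Y}{W{\left(-165 \right)} + 48987} = \frac{\left(-37 + 2 \left(-123\right)\right) - 34160}{-165 + 48987} = \frac{\left(-37 - 246\right) - 34160}{48822} = \left(-283 - 34160\right) \frac{1}{48822} = \left(-34443\right) \frac{1}{48822} = - \frac{11481}{16274}$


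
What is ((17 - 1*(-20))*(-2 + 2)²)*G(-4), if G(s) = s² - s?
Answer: 0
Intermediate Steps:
((17 - 1*(-20))*(-2 + 2)²)*G(-4) = ((17 - 1*(-20))*(-2 + 2)²)*(-4*(-1 - 4)) = ((17 + 20)*0²)*(-4*(-5)) = (37*0)*20 = 0*20 = 0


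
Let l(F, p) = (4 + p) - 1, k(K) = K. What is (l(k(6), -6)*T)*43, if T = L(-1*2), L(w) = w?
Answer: 258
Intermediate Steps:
T = -2 (T = -1*2 = -2)
l(F, p) = 3 + p
(l(k(6), -6)*T)*43 = ((3 - 6)*(-2))*43 = -3*(-2)*43 = 6*43 = 258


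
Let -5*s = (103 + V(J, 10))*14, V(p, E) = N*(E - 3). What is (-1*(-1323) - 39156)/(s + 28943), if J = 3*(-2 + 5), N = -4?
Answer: -37833/28733 ≈ -1.3167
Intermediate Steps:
J = 9 (J = 3*3 = 9)
V(p, E) = 12 - 4*E (V(p, E) = -4*(E - 3) = -4*(-3 + E) = 12 - 4*E)
s = -210 (s = -(103 + (12 - 4*10))*14/5 = -(103 + (12 - 40))*14/5 = -(103 - 28)*14/5 = -15*14 = -1/5*1050 = -210)
(-1*(-1323) - 39156)/(s + 28943) = (-1*(-1323) - 39156)/(-210 + 28943) = (1323 - 39156)/28733 = -37833*1/28733 = -37833/28733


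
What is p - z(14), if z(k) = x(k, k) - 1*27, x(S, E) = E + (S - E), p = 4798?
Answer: 4811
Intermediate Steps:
x(S, E) = S
z(k) = -27 + k (z(k) = k - 1*27 = k - 27 = -27 + k)
p - z(14) = 4798 - (-27 + 14) = 4798 - 1*(-13) = 4798 + 13 = 4811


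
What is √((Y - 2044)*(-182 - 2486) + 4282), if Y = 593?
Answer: 5*√155022 ≈ 1968.6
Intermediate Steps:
√((Y - 2044)*(-182 - 2486) + 4282) = √((593 - 2044)*(-182 - 2486) + 4282) = √(-1451*(-2668) + 4282) = √(3871268 + 4282) = √3875550 = 5*√155022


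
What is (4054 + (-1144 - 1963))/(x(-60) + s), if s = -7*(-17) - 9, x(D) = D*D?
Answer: 947/3710 ≈ 0.25526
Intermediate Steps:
x(D) = D**2
s = 110 (s = 119 - 9 = 110)
(4054 + (-1144 - 1963))/(x(-60) + s) = (4054 + (-1144 - 1963))/((-60)**2 + 110) = (4054 - 3107)/(3600 + 110) = 947/3710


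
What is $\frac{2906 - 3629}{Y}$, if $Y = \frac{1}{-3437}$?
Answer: $2484951$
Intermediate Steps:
$Y = - \frac{1}{3437} \approx -0.00029095$
$\frac{2906 - 3629}{Y} = \frac{2906 - 3629}{- \frac{1}{3437}} = \left(2906 - 3629\right) \left(-3437\right) = \left(-723\right) \left(-3437\right) = 2484951$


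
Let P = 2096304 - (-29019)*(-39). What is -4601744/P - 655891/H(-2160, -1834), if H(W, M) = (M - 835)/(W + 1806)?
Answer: -13174690678754/151436391 ≈ -86998.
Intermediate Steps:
H(W, M) = (-835 + M)/(1806 + W)
P = 964563 (P = 2096304 - 1*1131741 = 2096304 - 1131741 = 964563)
-4601744/P - 655891/H(-2160, -1834) = -4601744/964563 - 655891*(1806 - 2160)/(-835 - 1834) = -4601744*1/964563 - 655891/(-2669/(-354)) = -4601744/964563 - 655891/((-1/354*(-2669))) = -4601744/964563 - 655891/2669/354 = -4601744/964563 - 655891*354/2669 = -4601744/964563 - 232185414/2669 = -13174690678754/151436391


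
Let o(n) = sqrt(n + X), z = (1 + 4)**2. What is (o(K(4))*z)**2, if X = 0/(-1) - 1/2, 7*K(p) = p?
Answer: 625/14 ≈ 44.643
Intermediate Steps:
K(p) = p/7
X = -1/2 (X = 0*(-1) - 1*1/2 = 0 - 1/2 = -1/2 ≈ -0.50000)
z = 25 (z = 5**2 = 25)
o(n) = sqrt(-1/2 + n) (o(n) = sqrt(n - 1/2) = sqrt(-1/2 + n))
(o(K(4))*z)**2 = ((sqrt(-2 + 4*((1/7)*4))/2)*25)**2 = ((sqrt(-2 + 4*(4/7))/2)*25)**2 = ((sqrt(-2 + 16/7)/2)*25)**2 = ((sqrt(2/7)/2)*25)**2 = (((sqrt(14)/7)/2)*25)**2 = ((sqrt(14)/14)*25)**2 = (25*sqrt(14)/14)**2 = 625/14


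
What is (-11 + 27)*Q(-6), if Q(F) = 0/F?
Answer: 0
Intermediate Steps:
Q(F) = 0
(-11 + 27)*Q(-6) = (-11 + 27)*0 = 16*0 = 0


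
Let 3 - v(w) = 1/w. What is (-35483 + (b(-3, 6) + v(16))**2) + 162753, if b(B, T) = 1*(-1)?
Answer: 32582081/256 ≈ 1.2727e+5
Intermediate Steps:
v(w) = 3 - 1/w
b(B, T) = -1
(-35483 + (b(-3, 6) + v(16))**2) + 162753 = (-35483 + (-1 + (3 - 1/16))**2) + 162753 = (-35483 + (-1 + 47/16)**2) + 162753 = (-35483 + (31/16)**2) + 162753 = (-35483 + 961/256) + 162753 = -9082687/256 + 162753 = 32582081/256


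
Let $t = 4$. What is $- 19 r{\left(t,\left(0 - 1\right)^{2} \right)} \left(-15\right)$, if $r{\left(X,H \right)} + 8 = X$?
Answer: $-1140$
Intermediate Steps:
$r{\left(X,H \right)} = -8 + X$
$- 19 r{\left(t,\left(0 - 1\right)^{2} \right)} \left(-15\right) = - 19 \left(-8 + 4\right) \left(-15\right) = \left(-19\right) \left(-4\right) \left(-15\right) = 76 \left(-15\right) = -1140$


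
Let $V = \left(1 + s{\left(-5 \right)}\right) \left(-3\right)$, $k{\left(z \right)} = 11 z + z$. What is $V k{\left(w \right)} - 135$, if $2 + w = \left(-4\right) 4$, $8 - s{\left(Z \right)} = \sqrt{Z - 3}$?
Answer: $5697 - 1296 i \sqrt{2} \approx 5697.0 - 1832.8 i$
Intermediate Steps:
$s{\left(Z \right)} = 8 - \sqrt{-3 + Z}$ ($s{\left(Z \right)} = 8 - \sqrt{Z - 3} = 8 - \sqrt{-3 + Z}$)
$w = -18$ ($w = -2 - 16 = -18$)
$k{\left(z \right)} = 12 z$
$V = -27 + 6 i \sqrt{2}$ ($V = \left(1 + \left(8 - \sqrt{-3 - 5}\right)\right) \left(-3\right) = \left(1 + \left(8 - \sqrt{-8}\right)\right) \left(-3\right) = \left(1 + \left(8 - 2 i \sqrt{2}\right)\right) \left(-3\right) = \left(9 - 2 i \sqrt{2}\right) \left(-3\right) = -27 + 6 i \sqrt{2} \approx -27.0 + 8.4853 i$)
$V k{\left(w \right)} - 135 = \left(-27 + 6 i \sqrt{2}\right) 12 \left(-18\right) - 135 = \left(-27 + 6 i \sqrt{2}\right) \left(-216\right) - 135 = \left(5832 - 1296 i \sqrt{2}\right) - 135 = 5697 - 1296 i \sqrt{2}$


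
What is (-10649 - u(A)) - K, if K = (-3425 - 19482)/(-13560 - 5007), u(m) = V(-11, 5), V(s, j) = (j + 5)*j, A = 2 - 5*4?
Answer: -198671240/18567 ≈ -10700.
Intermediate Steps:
A = -18 (A = 2 - 20 = -18)
V(s, j) = j*(5 + j) (V(s, j) = (5 + j)*j = j*(5 + j))
u(m) = 50 (u(m) = 5*(5 + 5) = 5*10 = 50)
K = 22907/18567 (K = -22907/(-18567) = -22907*(-1/18567) = 22907/18567 ≈ 1.2337)
(-10649 - u(A)) - K = (-10649 - 1*50) - 1*22907/18567 = (-10649 - 50) - 22907/18567 = -10699 - 22907/18567 = -198671240/18567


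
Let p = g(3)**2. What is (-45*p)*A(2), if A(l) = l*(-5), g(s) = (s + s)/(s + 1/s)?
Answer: 1458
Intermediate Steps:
g(s) = 2*s/(s + 1/s) (g(s) = (2*s)/(s + 1/s) = 2*s/(s + 1/s))
A(l) = -5*l
p = 81/25 (p = (2*3**2/(1 + 3**2))**2 = (2*9/(1 + 9))**2 = (2*9/10)**2 = (2*9*(1/10))**2 = (9/5)**2 = 81/25 ≈ 3.2400)
(-45*p)*A(2) = (-45*81/25)*(-5*2) = -729/5*(-10) = 1458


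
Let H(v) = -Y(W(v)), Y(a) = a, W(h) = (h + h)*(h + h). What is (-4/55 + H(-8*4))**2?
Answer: 50752880656/3025 ≈ 1.6778e+7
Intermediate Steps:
W(h) = 4*h**2 (W(h) = (2*h)*(2*h) = 4*h**2)
H(v) = -4*v**2
(-4/55 + H(-8*4))**2 = (-4/55 - 4*(-8*4)**2)**2 = (-4*1/55 - 4*(-32)**2)**2 = (-4/55 - 4*1024)**2 = (-4/55 - 4096)**2 = (-225284/55)**2 = 50752880656/3025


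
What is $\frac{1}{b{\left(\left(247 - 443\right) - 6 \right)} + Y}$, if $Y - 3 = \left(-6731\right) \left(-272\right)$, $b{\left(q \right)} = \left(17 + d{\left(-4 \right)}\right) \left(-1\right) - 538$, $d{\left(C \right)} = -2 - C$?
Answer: $\frac{1}{1830278} \approx 5.4637 \cdot 10^{-7}$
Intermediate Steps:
$b{\left(q \right)} = -557$ ($b{\left(q \right)} = \left(17 - -2\right) \left(-1\right) - 538 = \left(17 + \left(-2 + 4\right)\right) \left(-1\right) - 538 = \left(17 + 2\right) \left(-1\right) - 538 = 19 \left(-1\right) - 538 = -19 - 538 = -557$)
$Y = 1830835$ ($Y = 3 - -1830832 = 3 + 1830832 = 1830835$)
$\frac{1}{b{\left(\left(247 - 443\right) - 6 \right)} + Y} = \frac{1}{-557 + 1830835} = \frac{1}{1830278}$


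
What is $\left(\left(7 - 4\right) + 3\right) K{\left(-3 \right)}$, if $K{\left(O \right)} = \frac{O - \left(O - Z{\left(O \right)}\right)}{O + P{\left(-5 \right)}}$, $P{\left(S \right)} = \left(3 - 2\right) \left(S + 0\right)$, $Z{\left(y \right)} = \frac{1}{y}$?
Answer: $\frac{1}{4} \approx 0.25$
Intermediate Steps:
$P{\left(S \right)} = S$ ($P{\left(S \right)} = 1 S = S$)
$K{\left(O \right)} = \frac{1}{O \left(-5 + O\right)}$ ($K{\left(O \right)} = \frac{O - \left(O - \frac{1}{O}\right)}{O - 5} = \frac{1}{O \left(-5 + O\right)}$)
$\left(\left(7 - 4\right) + 3\right) K{\left(-3 \right)} = \left(\left(7 - 4\right) + 3\right) \frac{1}{\left(-3\right) \left(-5 - 3\right)} = \left(3 + 3\right) \left(- \frac{1}{3 \left(-8\right)}\right) = 6 \left(\left(- \frac{1}{3}\right) \left(- \frac{1}{8}\right)\right) = 6 \cdot \frac{1}{24} = \frac{1}{4}$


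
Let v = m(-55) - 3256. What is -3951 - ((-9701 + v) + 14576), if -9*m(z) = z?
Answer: -50185/9 ≈ -5576.1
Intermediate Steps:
m(z) = -z/9
v = -29249/9 (v = -⅑*(-55) - 3256 = 55/9 - 3256 = -29249/9 ≈ -3249.9)
-3951 - ((-9701 + v) + 14576) = -3951 - ((-9701 - 29249/9) + 14576) = -3951 - (-116558/9 + 14576) = -3951 - 1*14626/9 = -3951 - 14626/9 = -50185/9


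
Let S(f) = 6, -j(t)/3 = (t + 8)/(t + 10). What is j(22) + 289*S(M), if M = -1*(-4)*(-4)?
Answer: 27699/16 ≈ 1731.2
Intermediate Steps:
j(t) = -3*(8 + t)/(10 + t) (j(t) = -3*(t + 8)/(t + 10) = -3*(8 + t)/(10 + t))
M = -16 (M = 4*(-4) = -16)
j(22) + 289*S(M) = 3*(-8 - 1*22)/(10 + 22) + 289*6 = 3*(-8 - 22)/32 + 1734 = 3*(1/32)*(-30) + 1734 = -45/16 + 1734 = 27699/16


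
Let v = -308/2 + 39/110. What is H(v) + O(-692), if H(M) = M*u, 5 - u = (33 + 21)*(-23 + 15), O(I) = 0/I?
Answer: -7385737/110 ≈ -67143.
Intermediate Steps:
v = -16901/110 (v = -308*1/2 + 39*(1/110) = -154 + 39/110 = -16901/110 ≈ -153.65)
O(I) = 0
u = 437 (u = 5 - (33 + 21)*(-23 + 15) = 5 - 54*(-8) = 5 - 1*(-432) = 5 + 432 = 437)
H(M) = 437*M (H(M) = M*437 = 437*M)
H(v) + O(-692) = 437*(-16901/110) + 0 = -7385737/110 + 0 = -7385737/110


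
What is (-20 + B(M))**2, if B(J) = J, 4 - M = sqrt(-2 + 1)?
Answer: (16 + I)**2 ≈ 255.0 + 32.0*I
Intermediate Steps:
M = 4 - I (M = 4 - sqrt(-2 + 1) = 4 - sqrt(-1) = 4 - I ≈ 4.0 - 1.0*I)
(-20 + B(M))**2 = (-20 + (4 - I))**2 = (-16 - I)**2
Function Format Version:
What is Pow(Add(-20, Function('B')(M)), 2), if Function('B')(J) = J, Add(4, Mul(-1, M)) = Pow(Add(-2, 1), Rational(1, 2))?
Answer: Pow(Add(16, I), 2) ≈ Add(255.00, Mul(32.000, I))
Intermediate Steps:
M = Add(4, Mul(-1, I)) (M = Add(4, Mul(-1, Pow(Add(-2, 1), Rational(1, 2)))) = Add(4, Mul(-1, Pow(-1, Rational(1, 2)))) = Add(4, Mul(-1, I)) ≈ Add(4.0000, Mul(-1.0000, I)))
Pow(Add(-20, Function('B')(M)), 2) = Pow(Add(-20, Add(4, Mul(-1, I))), 2) = Pow(Add(-16, Mul(-1, I)), 2)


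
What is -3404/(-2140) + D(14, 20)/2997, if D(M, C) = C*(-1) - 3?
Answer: 2538142/1603395 ≈ 1.5830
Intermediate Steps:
D(M, C) = -3 - C (D(M, C) = -C - 3 = -3 - C)
-3404/(-2140) + D(14, 20)/2997 = -3404/(-2140) + (-3 - 1*20)/2997 = -3404*(-1/2140) + (-3 - 20)*(1/2997) = 851/535 - 23*1/2997 = 851/535 - 23/2997 = 2538142/1603395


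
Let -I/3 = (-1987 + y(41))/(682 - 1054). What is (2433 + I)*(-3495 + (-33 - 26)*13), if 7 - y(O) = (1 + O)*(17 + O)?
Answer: -316747578/31 ≈ -1.0218e+7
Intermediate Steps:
y(O) = 7 - (1 + O)*(17 + O)
I = -1104/31 (I = -3*(-1987 + (-10 - 1*41**2 - 18*41))/(682 - 1054) = -3*(-1987 + (-10 - 1*1681 - 738))/(-372) = -3*(-1987 + (-10 - 1681 - 738))*(-1)/372 = -3*(-1987 - 2429)*(-1)/372 = -(-13248)*(-1)/372 = -3*368/31 = -1104/31 ≈ -35.613)
(2433 + I)*(-3495 + (-33 - 26)*13) = (2433 - 1104/31)*(-3495 + (-33 - 26)*13) = 74319*(-3495 - 59*13)/31 = 74319*(-3495 - 767)/31 = (74319/31)*(-4262) = -316747578/31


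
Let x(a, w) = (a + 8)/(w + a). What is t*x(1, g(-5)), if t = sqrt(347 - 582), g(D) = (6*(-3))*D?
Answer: 9*I*sqrt(235)/91 ≈ 1.5161*I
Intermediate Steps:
g(D) = -18*D
x(a, w) = (8 + a)/(a + w)
t = I*sqrt(235) (t = sqrt(-235) = I*sqrt(235) ≈ 15.33*I)
t*x(1, g(-5)) = (I*sqrt(235))*((8 + 1)/(1 - 18*(-5))) = (I*sqrt(235))*(9/(1 + 90)) = (I*sqrt(235))*(9/91) = 9*I*sqrt(235)/91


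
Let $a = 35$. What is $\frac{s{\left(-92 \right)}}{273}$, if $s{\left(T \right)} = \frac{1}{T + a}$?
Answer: $- \frac{1}{15561} \approx -6.4263 \cdot 10^{-5}$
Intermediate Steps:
$s{\left(T \right)} = \frac{1}{35 + T}$ ($s{\left(T \right)} = \frac{1}{T + 35} = \frac{1}{35 + T}$)
$\frac{s{\left(-92 \right)}}{273} = \frac{1}{\left(35 - 92\right) 273} = \frac{1}{-57} \cdot \frac{1}{273} = \left(- \frac{1}{57}\right) \frac{1}{273} = - \frac{1}{15561}$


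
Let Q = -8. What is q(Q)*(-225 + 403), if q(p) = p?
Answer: -1424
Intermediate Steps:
q(Q)*(-225 + 403) = -8*(-225 + 403) = -8*178 = -1424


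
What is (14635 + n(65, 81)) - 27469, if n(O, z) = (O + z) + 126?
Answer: -12562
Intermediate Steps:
n(O, z) = 126 + O + z
(14635 + n(65, 81)) - 27469 = (14635 + (126 + 65 + 81)) - 27469 = (14635 + 272) - 27469 = 14907 - 27469 = -12562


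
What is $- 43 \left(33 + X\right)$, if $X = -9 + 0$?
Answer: $-1032$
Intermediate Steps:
$X = -9$
$- 43 \left(33 + X\right) = - 43 \left(33 - 9\right) = \left(-43\right) 24 = -1032$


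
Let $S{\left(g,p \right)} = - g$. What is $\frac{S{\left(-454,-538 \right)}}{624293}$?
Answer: $\frac{454}{624293} \approx 0.00072722$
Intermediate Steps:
$\frac{S{\left(-454,-538 \right)}}{624293} = \frac{\left(-1\right) \left(-454\right)}{624293} = 454 \cdot \frac{1}{624293} = \frac{454}{624293}$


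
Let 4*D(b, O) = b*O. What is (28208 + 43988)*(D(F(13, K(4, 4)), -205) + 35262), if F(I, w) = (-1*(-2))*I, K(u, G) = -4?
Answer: 2449574182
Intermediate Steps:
F(I, w) = 2*I
D(b, O) = O*b/4 (D(b, O) = (b*O)/4 = (O*b)/4 = O*b/4)
(28208 + 43988)*(D(F(13, K(4, 4)), -205) + 35262) = (28208 + 43988)*((¼)*(-205)*(2*13) + 35262) = 72196*((¼)*(-205)*26 + 35262) = 72196*(-2665/2 + 35262) = 72196*(67859/2) = 2449574182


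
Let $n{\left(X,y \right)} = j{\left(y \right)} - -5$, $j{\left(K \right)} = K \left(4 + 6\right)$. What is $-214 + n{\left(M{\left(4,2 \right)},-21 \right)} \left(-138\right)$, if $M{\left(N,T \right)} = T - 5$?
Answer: $28076$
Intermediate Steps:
$j{\left(K \right)} = 10 K$ ($j{\left(K \right)} = K 10 = 10 K$)
$M{\left(N,T \right)} = -5 + T$
$n{\left(X,y \right)} = 5 + 10 y$ ($n{\left(X,y \right)} = 10 y - -5 = 10 y + 5 = 5 + 10 y$)
$-214 + n{\left(M{\left(4,2 \right)},-21 \right)} \left(-138\right) = -214 + \left(5 + 10 \left(-21\right)\right) \left(-138\right) = -214 + \left(5 - 210\right) \left(-138\right) = -214 - -28290 = -214 + 28290 = 28076$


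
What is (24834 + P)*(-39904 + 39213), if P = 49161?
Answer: -51130545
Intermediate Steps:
(24834 + P)*(-39904 + 39213) = (24834 + 49161)*(-39904 + 39213) = 73995*(-691) = -51130545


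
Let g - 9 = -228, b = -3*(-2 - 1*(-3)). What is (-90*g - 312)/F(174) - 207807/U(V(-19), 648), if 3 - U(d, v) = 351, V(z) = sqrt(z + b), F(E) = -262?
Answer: 7949155/15196 ≈ 523.11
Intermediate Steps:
b = -3 (b = -3*(-2 + 3) = -3*1 = -3)
g = -219 (g = 9 - 228 = -219)
V(z) = sqrt(-3 + z) (V(z) = sqrt(z - 3) = sqrt(-3 + z))
U(d, v) = -348 (U(d, v) = 3 - 1*351 = 3 - 351 = -348)
(-90*g - 312)/F(174) - 207807/U(V(-19), 648) = (-90*(-219) - 312)/(-262) - 207807/(-348) = (19710 - 312)*(-1/262) - 207807*(-1/348) = 19398*(-1/262) + 69269/116 = -9699/131 + 69269/116 = 7949155/15196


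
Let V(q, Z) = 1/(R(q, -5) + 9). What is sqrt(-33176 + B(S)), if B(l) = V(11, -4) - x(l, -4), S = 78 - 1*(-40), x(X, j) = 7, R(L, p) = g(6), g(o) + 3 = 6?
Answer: I*sqrt(1194585)/6 ≈ 182.16*I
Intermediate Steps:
g(o) = 3 (g(o) = -3 + 6 = 3)
R(L, p) = 3
V(q, Z) = 1/12 (V(q, Z) = 1/(3 + 9) = 1/12)
S = 118 (S = 78 + 40 = 118)
B(l) = -83/12 (B(l) = 1/12 - 1*7 = 1/12 - 7 = -83/12)
sqrt(-33176 + B(S)) = sqrt(-33176 - 83/12) = sqrt(-398195/12) = I*sqrt(1194585)/6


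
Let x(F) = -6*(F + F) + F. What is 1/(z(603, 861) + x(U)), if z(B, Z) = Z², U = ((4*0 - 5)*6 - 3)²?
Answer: 1/729342 ≈ 1.3711e-6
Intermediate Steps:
U = 1089 (U = ((0 - 5)*6 - 3)² = (-5*6 - 3)² = (-30 - 3)² = (-33)² = 1089)
x(F) = -11*F (x(F) = -12*F + F = -11*F)
1/(z(603, 861) + x(U)) = 1/(861² - 11*1089) = 1/(741321 - 11979) = 1/729342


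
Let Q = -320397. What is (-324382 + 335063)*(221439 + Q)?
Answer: -1056970398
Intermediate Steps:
(-324382 + 335063)*(221439 + Q) = (-324382 + 335063)*(221439 - 320397) = 10681*(-98958) = -1056970398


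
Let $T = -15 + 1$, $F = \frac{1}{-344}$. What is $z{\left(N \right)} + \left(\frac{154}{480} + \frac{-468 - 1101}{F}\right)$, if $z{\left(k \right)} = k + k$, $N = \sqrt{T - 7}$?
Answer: $\frac{129536717}{240} + 2 i \sqrt{21} \approx 5.3974 \cdot 10^{5} + 9.1651 i$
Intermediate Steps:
$F = - \frac{1}{344} \approx -0.002907$
$T = -14$
$N = i \sqrt{21}$ ($N = \sqrt{-14 - 7} = \sqrt{-21} = i \sqrt{21} \approx 4.5826 i$)
$z{\left(k \right)} = 2 k$
$z{\left(N \right)} + \left(\frac{154}{480} + \frac{-468 - 1101}{F}\right) = 2 i \sqrt{21} + \left(\frac{154}{480} + \frac{-468 - 1101}{- \frac{1}{344}}\right) = 2 i \sqrt{21} + \left(154 \cdot \frac{1}{480} - -539736\right) = 2 i \sqrt{21} + \left(\frac{77}{240} + 539736\right) = 2 i \sqrt{21} + \frac{129536717}{240} = \frac{129536717}{240} + 2 i \sqrt{21}$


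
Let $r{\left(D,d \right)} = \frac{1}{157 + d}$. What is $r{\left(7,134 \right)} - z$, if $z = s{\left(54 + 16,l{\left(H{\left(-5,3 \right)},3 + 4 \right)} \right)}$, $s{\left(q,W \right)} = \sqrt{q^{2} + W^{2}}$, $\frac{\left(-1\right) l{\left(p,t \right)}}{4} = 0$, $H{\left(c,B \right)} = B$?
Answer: $- \frac{20369}{291} \approx -69.997$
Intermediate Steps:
$l{\left(p,t \right)} = 0$ ($l{\left(p,t \right)} = \left(-4\right) 0 = 0$)
$s{\left(q,W \right)} = \sqrt{W^{2} + q^{2}}$
$z = 70$ ($z = \sqrt{0^{2} + \left(54 + 16\right)^{2}} = \sqrt{0 + 70^{2}} = \sqrt{0 + 4900} = \sqrt{4900} = 70$)
$r{\left(7,134 \right)} - z = \frac{1}{157 + 134} - 70 = \frac{1}{291} - 70 = - \frac{20369}{291}$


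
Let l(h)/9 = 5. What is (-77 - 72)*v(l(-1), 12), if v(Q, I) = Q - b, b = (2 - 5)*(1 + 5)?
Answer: -9387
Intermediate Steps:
b = -18 (b = -3*6 = -18)
l(h) = 45 (l(h) = 9*5 = 45)
v(Q, I) = 18 + Q (v(Q, I) = Q - 1*(-18) = Q + 18 = 18 + Q)
(-77 - 72)*v(l(-1), 12) = (-77 - 72)*(18 + 45) = -149*63 = -9387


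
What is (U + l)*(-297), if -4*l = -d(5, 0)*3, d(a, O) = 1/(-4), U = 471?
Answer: -2237301/16 ≈ -1.3983e+5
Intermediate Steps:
d(a, O) = -1/4
l = -3/16 (l = -(-1*(-1/4))*3/4 = -3/16 ≈ -0.18750)
(U + l)*(-297) = (471 - 3/16)*(-297) = (7533/16)*(-297) = -2237301/16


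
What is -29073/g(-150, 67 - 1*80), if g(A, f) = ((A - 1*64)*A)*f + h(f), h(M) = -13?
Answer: 29073/417313 ≈ 0.069667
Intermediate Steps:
g(A, f) = -13 + A*f*(-64 + A) (g(A, f) = ((A - 1*64)*A)*f - 13 = ((A - 64)*A)*f - 13 = ((-64 + A)*A)*f - 13 = (A*(-64 + A))*f - 13 = A*f*(-64 + A) - 13 = -13 + A*f*(-64 + A))
-29073/g(-150, 67 - 1*80) = -29073/(-13 + (67 - 1*80)*(-150)**2 - 64*(-150)*(67 - 1*80)) = -29073/(-13 + (67 - 80)*22500 - 64*(-150)*(67 - 80)) = -29073/(-13 - 13*22500 - 64*(-150)*(-13)) = -29073/(-13 - 292500 - 124800) = -29073/(-417313) = -29073*(-1/417313) = 29073/417313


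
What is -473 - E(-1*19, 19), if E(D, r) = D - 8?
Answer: -446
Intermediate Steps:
E(D, r) = -8 + D
-473 - E(-1*19, 19) = -473 - (-8 - 1*19) = -473 - (-8 - 19) = -473 - 1*(-27) = -473 + 27 = -446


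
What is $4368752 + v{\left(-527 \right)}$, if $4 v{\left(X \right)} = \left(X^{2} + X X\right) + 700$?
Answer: $\frac{9015583}{2} \approx 4.5078 \cdot 10^{6}$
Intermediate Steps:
$v{\left(X \right)} = 175 + \frac{X^{2}}{2}$ ($v{\left(X \right)} = \frac{\left(X^{2} + X X\right) + 700}{4} = \frac{\left(X^{2} + X^{2}\right) + 700}{4} = \frac{2 X^{2} + 700}{4} = \frac{700 + 2 X^{2}}{4} = 175 + \frac{X^{2}}{2}$)
$4368752 + v{\left(-527 \right)} = 4368752 + \left(175 + \frac{\left(-527\right)^{2}}{2}\right) = 4368752 + \left(175 + \frac{1}{2} \cdot 277729\right) = 4368752 + \left(175 + \frac{277729}{2}\right) = 4368752 + \frac{278079}{2} = \frac{9015583}{2}$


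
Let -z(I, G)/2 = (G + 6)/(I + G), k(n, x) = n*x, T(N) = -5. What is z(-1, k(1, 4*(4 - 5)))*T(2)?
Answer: -4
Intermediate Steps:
z(I, G) = -2*(6 + G)/(G + I) (z(I, G) = -2*(G + 6)/(I + G) = -2*(6 + G)/(G + I))
z(-1, k(1, 4*(4 - 5)))*T(2) = (2*(-6 - 4*(4 - 5))/(1*(4*(4 - 5)) - 1))*(-5) = (2*(-6 - 4*(-1))/(1*(4*(-1)) - 1))*(-5) = (2*(-6 - (-4))/(1*(-4) - 1))*(-5) = (2*(-6 - 1*(-4))/(-4 - 1))*(-5) = (2*(-6 + 4)/(-5))*(-5) = (2*(-⅕)*(-2))*(-5) = (⅘)*(-5) = -4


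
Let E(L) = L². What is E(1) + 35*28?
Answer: 981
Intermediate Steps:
E(1) + 35*28 = 1² + 35*28 = 1 + 980 = 981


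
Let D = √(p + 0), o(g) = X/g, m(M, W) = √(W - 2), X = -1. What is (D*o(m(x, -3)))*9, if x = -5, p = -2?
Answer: -9*√10/5 ≈ -5.6921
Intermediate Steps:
m(M, W) = √(-2 + W)
o(g) = -1/g
D = I*√2 (D = √(-2 + 0) = √(-2) = I*√2 ≈ 1.4142*I)
(D*o(m(x, -3)))*9 = ((I*√2)*(-1/(√(-2 - 3))))*9 = ((I*√2)*(-1/(√(-5))))*9 = ((I*√2)*(-1/(I*√5)))*9 = ((I*√2)*(-(-1)*I*√5/5))*9 = ((I*√2)*(I*√5/5))*9 = -√10/5*9 = -9*√10/5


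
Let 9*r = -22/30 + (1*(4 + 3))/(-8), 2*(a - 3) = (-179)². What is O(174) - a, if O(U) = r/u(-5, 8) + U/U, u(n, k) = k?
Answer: -138434593/8640 ≈ -16023.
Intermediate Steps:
a = 32047/2 (a = 3 + (½)*(-179)² = 3 + (½)*32041 = 3 + 32041/2 = 32047/2 ≈ 16024.)
r = -193/1080 (r = (-22/30 + (1*(4 + 3))/(-8))/9 = (-22*1/30 + (1*7)*(-⅛))/9 = (-11/15 + 7*(-⅛))/9 = (-11/15 - 7/8)/9 = (⅑)*(-193/120) = -193/1080 ≈ -0.17870)
O(U) = 8447/8640 (O(U) = -193/1080/8 + U/U = -193/1080*⅛ + 1 = -193/8640 + 1 = 8447/8640)
O(174) - a = 8447/8640 - 1*32047/2 = 8447/8640 - 32047/2 = -138434593/8640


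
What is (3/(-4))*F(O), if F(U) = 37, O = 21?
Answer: -111/4 ≈ -27.750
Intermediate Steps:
(3/(-4))*F(O) = (3/(-4))*37 = (3*(-¼))*37 = -¾*37 = -111/4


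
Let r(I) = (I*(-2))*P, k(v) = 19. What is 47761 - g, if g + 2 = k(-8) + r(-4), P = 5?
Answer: 47704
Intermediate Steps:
r(I) = -10*I (r(I) = (I*(-2))*5 = -2*I*5 = -10*I)
g = 57 (g = -2 + (19 - 10*(-4)) = -2 + (19 + 40) = -2 + 59 = 57)
47761 - g = 47761 - 1*57 = 47761 - 57 = 47704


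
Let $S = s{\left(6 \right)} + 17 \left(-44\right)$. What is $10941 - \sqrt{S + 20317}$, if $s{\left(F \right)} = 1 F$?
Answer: $10941 - 15 \sqrt{87} \approx 10801.0$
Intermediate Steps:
$s{\left(F \right)} = F$
$S = -742$ ($S = 6 + 17 \left(-44\right) = 6 - 748 = -742$)
$10941 - \sqrt{S + 20317} = 10941 - \sqrt{-742 + 20317} = 10941 - \sqrt{19575} = 10941 - 15 \sqrt{87}$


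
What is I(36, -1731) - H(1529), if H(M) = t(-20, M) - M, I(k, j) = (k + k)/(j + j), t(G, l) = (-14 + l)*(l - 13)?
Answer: -1324336759/577 ≈ -2.2952e+6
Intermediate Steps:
t(G, l) = (-14 + l)*(-13 + l)
I(k, j) = k/j (I(k, j) = (2*k)/((2*j)) = (1/(2*j))*(2*k) = k/j)
H(M) = 182 + M**2 - 28*M (H(M) = (182 + M**2 - 27*M) - M = 182 + M**2 - 28*M)
I(36, -1731) - H(1529) = 36/(-1731) - (182 + 1529**2 - 28*1529) = 36*(-1/1731) - (182 + 2337841 - 42812) = -12/577 - 1*2295211 = -12/577 - 2295211 = -1324336759/577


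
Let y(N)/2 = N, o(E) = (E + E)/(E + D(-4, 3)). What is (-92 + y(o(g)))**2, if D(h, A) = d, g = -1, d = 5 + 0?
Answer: 8649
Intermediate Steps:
d = 5
D(h, A) = 5
o(E) = 2*E/(5 + E) (o(E) = (E + E)/(E + 5) = (2*E)/(5 + E) = 2*E/(5 + E))
y(N) = 2*N
(-92 + y(o(g)))**2 = (-92 + 2*(2*(-1)/(5 - 1)))**2 = (-92 + 2*(2*(-1)/4))**2 = (-92 + 2*(2*(-1)*(1/4)))**2 = (-92 + 2*(-1/2))**2 = (-92 - 1)**2 = (-93)**2 = 8649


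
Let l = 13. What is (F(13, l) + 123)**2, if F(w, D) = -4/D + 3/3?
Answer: 2585664/169 ≈ 15300.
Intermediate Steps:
F(w, D) = 1 - 4/D (F(w, D) = -4/D + 3*(1/3) = -4/D + 1 = 1 - 4/D)
(F(13, l) + 123)**2 = ((-4 + 13)/13 + 123)**2 = ((1/13)*9 + 123)**2 = (9/13 + 123)**2 = (1608/13)**2 = 2585664/169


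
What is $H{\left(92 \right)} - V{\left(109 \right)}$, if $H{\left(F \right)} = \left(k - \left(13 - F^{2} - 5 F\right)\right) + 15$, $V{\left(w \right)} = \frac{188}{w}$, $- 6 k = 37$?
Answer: $\frac{5832443}{654} \approx 8918.1$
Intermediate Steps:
$k = - \frac{37}{6}$ ($k = \left(- \frac{1}{6}\right) 37 = - \frac{37}{6} \approx -6.1667$)
$H{\left(F \right)} = - \frac{25}{6} + F^{2} + 5 F$ ($H{\left(F \right)} = \left(- \frac{37}{6} - \left(13 - F^{2} - 5 F\right)\right) + 15 = \left(- \frac{37}{6} + \left(-13 + F^{2} + 5 F\right)\right) + 15 = \left(- \frac{115}{6} + F^{2} + 5 F\right) + 15 = - \frac{25}{6} + F^{2} + 5 F$)
$H{\left(92 \right)} - V{\left(109 \right)} = \left(- \frac{25}{6} + 92^{2} + 5 \cdot 92\right) - \frac{188}{109} = \left(- \frac{25}{6} + 8464 + 460\right) - 188 \cdot \frac{1}{109} = \frac{53519}{6} - \frac{188}{109} = \frac{5832443}{654}$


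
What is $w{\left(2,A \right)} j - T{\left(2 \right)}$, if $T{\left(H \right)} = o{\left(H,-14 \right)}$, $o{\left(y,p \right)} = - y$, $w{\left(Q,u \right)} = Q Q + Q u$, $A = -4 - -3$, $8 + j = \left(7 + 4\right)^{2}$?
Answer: $228$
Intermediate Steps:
$j = 113$ ($j = -8 + \left(7 + 4\right)^{2} = -8 + 11^{2} = -8 + 121 = 113$)
$A = -1$ ($A = -4 + 3 = -1$)
$w{\left(Q,u \right)} = Q^{2} + Q u$
$T{\left(H \right)} = - H$
$w{\left(2,A \right)} j - T{\left(2 \right)} = 2 \left(2 - 1\right) 113 - \left(-1\right) 2 = 2 \cdot 1 \cdot 113 - -2 = 2 \cdot 113 + 2 = 226 + 2 = 228$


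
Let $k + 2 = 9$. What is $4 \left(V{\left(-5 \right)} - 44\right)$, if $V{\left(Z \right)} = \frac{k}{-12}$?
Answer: $- \frac{535}{3} \approx -178.33$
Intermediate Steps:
$k = 7$ ($k = -2 + 9 = 7$)
$V{\left(Z \right)} = - \frac{7}{12}$ ($V{\left(Z \right)} = \frac{7}{-12} = 7 \left(- \frac{1}{12}\right) = - \frac{7}{12}$)
$4 \left(V{\left(-5 \right)} - 44\right) = 4 \left(- \frac{7}{12} - 44\right) = 4 \left(- \frac{535}{12}\right) = - \frac{535}{3}$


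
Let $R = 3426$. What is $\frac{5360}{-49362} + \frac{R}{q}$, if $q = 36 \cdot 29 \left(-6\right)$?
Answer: $- \frac{5630257}{8588988} \approx -0.65552$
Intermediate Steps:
$q = -6264$ ($q = 1044 \left(-6\right) = -6264$)
$\frac{5360}{-49362} + \frac{R}{q} = \frac{5360}{-49362} + \frac{3426}{-6264} = 5360 \left(- \frac{1}{49362}\right) + 3426 \left(- \frac{1}{6264}\right) = - \frac{2680}{24681} - \frac{571}{1044} = - \frac{5630257}{8588988}$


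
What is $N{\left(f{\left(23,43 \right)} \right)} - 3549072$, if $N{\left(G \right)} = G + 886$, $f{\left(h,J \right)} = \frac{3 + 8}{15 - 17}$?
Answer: $- \frac{7096383}{2} \approx -3.5482 \cdot 10^{6}$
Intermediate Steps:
$f{\left(h,J \right)} = - \frac{11}{2}$ ($f{\left(h,J \right)} = \frac{11}{-2} = 11 \left(- \frac{1}{2}\right) = - \frac{11}{2}$)
$N{\left(G \right)} = 886 + G$
$N{\left(f{\left(23,43 \right)} \right)} - 3549072 = \left(886 - \frac{11}{2}\right) - 3549072 = \frac{1761}{2} - 3549072 = - \frac{7096383}{2}$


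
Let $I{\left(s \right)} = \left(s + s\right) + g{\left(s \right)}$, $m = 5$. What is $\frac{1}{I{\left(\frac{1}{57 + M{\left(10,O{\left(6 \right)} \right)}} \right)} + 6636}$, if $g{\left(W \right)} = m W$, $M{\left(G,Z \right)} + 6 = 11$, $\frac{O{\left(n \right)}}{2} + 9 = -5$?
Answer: $\frac{62}{411439} \approx 0.00015069$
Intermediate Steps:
$O{\left(n \right)} = -28$ ($O{\left(n \right)} = -18 + 2 \left(-5\right) = -18 - 10 = -28$)
$M{\left(G,Z \right)} = 5$ ($M{\left(G,Z \right)} = -6 + 11 = 5$)
$g{\left(W \right)} = 5 W$
$I{\left(s \right)} = 7 s$ ($I{\left(s \right)} = \left(s + s\right) + 5 s = 2 s + 5 s = 7 s$)
$\frac{1}{I{\left(\frac{1}{57 + M{\left(10,O{\left(6 \right)} \right)}} \right)} + 6636} = \frac{1}{\frac{7}{57 + 5} + 6636} = \frac{1}{\frac{7}{62} + 6636} = \frac{1}{\frac{411439}{62}} = \frac{62}{411439}$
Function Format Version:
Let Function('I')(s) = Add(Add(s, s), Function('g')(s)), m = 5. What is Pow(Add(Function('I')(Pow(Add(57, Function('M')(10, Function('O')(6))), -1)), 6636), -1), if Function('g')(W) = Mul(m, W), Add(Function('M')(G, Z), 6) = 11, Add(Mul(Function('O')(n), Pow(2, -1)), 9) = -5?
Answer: Rational(62, 411439) ≈ 0.00015069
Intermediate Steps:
Function('O')(n) = -28 (Function('O')(n) = Add(-18, Mul(2, -5)) = Add(-18, -10) = -28)
Function('M')(G, Z) = 5 (Function('M')(G, Z) = Add(-6, 11) = 5)
Function('g')(W) = Mul(5, W)
Function('I')(s) = Mul(7, s) (Function('I')(s) = Add(Add(s, s), Mul(5, s)) = Add(Mul(2, s), Mul(5, s)) = Mul(7, s))
Pow(Add(Function('I')(Pow(Add(57, Function('M')(10, Function('O')(6))), -1)), 6636), -1) = Pow(Add(Mul(7, Pow(Add(57, 5), -1)), 6636), -1) = Pow(Add(Mul(7, Pow(62, -1)), 6636), -1) = Pow(Add(Mul(7, Rational(1, 62)), 6636), -1) = Pow(Add(Rational(7, 62), 6636), -1) = Pow(Rational(411439, 62), -1) = Rational(62, 411439)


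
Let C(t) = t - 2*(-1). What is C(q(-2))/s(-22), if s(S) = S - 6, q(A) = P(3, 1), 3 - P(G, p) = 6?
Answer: 1/28 ≈ 0.035714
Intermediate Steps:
P(G, p) = -3 (P(G, p) = 3 - 1*6 = 3 - 6 = -3)
q(A) = -3
C(t) = 2 + t (C(t) = t + 2 = 2 + t)
s(S) = -6 + S
C(q(-2))/s(-22) = (2 - 3)/(-6 - 22) = -1/(-28) = -1*(-1/28) = 1/28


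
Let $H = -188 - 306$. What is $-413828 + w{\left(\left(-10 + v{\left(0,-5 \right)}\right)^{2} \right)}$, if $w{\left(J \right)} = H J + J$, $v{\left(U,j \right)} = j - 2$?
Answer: $-556305$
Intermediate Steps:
$v{\left(U,j \right)} = -2 + j$ ($v{\left(U,j \right)} = j - 2 = -2 + j$)
$H = -494$
$w{\left(J \right)} = - 493 J$ ($w{\left(J \right)} = - 494 J + J = - 493 J$)
$-413828 + w{\left(\left(-10 + v{\left(0,-5 \right)}\right)^{2} \right)} = -413828 - 493 \left(-10 - 7\right)^{2} = -413828 - 493 \left(-17\right)^{2} = -413828 - 142477 = -556305$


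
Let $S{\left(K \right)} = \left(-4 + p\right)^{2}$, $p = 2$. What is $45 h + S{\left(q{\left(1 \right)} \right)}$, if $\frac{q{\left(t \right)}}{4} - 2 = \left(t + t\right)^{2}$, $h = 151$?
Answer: $6799$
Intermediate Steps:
$q{\left(t \right)} = 8 + 16 t^{2}$ ($q{\left(t \right)} = 8 + 4 \left(t + t\right)^{2} = 8 + 4 \left(2 t\right)^{2} = 8 + 4 \cdot 4 t^{2} = 8 + 16 t^{2}$)
$S{\left(K \right)} = 4$ ($S{\left(K \right)} = \left(-4 + 2\right)^{2} = \left(-2\right)^{2} = 4$)
$45 h + S{\left(q{\left(1 \right)} \right)} = 45 \cdot 151 + 4 = 6795 + 4 = 6799$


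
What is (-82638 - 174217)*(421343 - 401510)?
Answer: -5094205215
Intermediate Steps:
(-82638 - 174217)*(421343 - 401510) = -256855*19833 = -5094205215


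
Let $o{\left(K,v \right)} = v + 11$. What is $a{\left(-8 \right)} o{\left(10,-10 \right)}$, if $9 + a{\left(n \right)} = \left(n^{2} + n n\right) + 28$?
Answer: $147$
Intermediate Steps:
$o{\left(K,v \right)} = 11 + v$
$a{\left(n \right)} = 19 + 2 n^{2}$ ($a{\left(n \right)} = -9 + \left(\left(n^{2} + n n\right) + 28\right) = -9 + \left(\left(n^{2} + n^{2}\right) + 28\right) = -9 + \left(2 n^{2} + 28\right) = -9 + \left(28 + 2 n^{2}\right) = 19 + 2 n^{2}$)
$a{\left(-8 \right)} o{\left(10,-10 \right)} = \left(19 + 2 \left(-8\right)^{2}\right) \left(11 - 10\right) = \left(19 + 2 \cdot 64\right) 1 = \left(19 + 128\right) 1 = 147 \cdot 1 = 147$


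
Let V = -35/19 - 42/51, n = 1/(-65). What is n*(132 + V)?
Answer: -8355/4199 ≈ -1.9898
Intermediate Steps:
n = -1/65 ≈ -0.015385
V = -861/323 (V = -35*1/19 - 42*1/51 = -35/19 - 14/17 = -861/323 ≈ -2.6656)
n*(132 + V) = -(132 - 861/323)/65 = -1/65*41775/323 = -8355/4199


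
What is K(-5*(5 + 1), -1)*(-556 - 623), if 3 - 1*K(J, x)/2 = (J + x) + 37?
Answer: 7074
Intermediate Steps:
K(J, x) = -68 - 2*J - 2*x (K(J, x) = 6 - 2*((J + x) + 37) = 6 - 2*(37 + J + x) = 6 + (-74 - 2*J - 2*x) = -68 - 2*J - 2*x)
K(-5*(5 + 1), -1)*(-556 - 623) = (-68 - (-10)*(5 + 1) - 2*(-1))*(-556 - 623) = (-68 - (-10)*6 + 2)*(-1179) = (-68 - 2*(-30) + 2)*(-1179) = (-68 + 60 + 2)*(-1179) = -6*(-1179) = 7074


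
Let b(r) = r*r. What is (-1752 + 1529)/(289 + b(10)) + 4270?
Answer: 1660807/389 ≈ 4269.4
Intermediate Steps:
b(r) = r**2
(-1752 + 1529)/(289 + b(10)) + 4270 = (-1752 + 1529)/(289 + 10**2) + 4270 = -223/(289 + 100) + 4270 = -223/389 + 4270 = 1660807/389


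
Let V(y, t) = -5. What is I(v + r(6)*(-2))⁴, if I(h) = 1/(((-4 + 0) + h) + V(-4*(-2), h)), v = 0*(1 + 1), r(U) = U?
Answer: 1/194481 ≈ 5.1419e-6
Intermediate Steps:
v = 0 (v = 0*2 = 0)
I(h) = 1/(-9 + h) (I(h) = 1/(((-4 + 0) + h) - 5) = 1/((-4 + h) - 5) = 1/(-9 + h))
I(v + r(6)*(-2))⁴ = (1/(-9 + (0 + 6*(-2))))⁴ = (1/(-9 + (0 - 12)))⁴ = (1/(-9 - 12))⁴ = (1/(-21))⁴ = (-1/21)⁴ = 1/194481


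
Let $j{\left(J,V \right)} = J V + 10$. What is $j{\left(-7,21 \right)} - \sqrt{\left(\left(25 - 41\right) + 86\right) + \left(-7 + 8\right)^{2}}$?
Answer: $-137 - \sqrt{71} \approx -145.43$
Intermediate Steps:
$j{\left(J,V \right)} = 10 + J V$
$j{\left(-7,21 \right)} - \sqrt{\left(\left(25 - 41\right) + 86\right) + \left(-7 + 8\right)^{2}} = \left(10 - 147\right) - \sqrt{\left(\left(25 - 41\right) + 86\right) + \left(-7 + 8\right)^{2}} = \left(10 - 147\right) - \sqrt{\left(-16 + 86\right) + 1^{2}} = -137 - \sqrt{70 + 1} = -137 - \sqrt{71}$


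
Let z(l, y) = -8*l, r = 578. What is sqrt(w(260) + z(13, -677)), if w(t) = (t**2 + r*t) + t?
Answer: 2*sqrt(54509) ≈ 466.94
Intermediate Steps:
w(t) = t**2 + 579*t (w(t) = (t**2 + 578*t) + t = t**2 + 579*t)
sqrt(w(260) + z(13, -677)) = sqrt(260*(579 + 260) - 8*13) = sqrt(260*839 - 104) = sqrt(218140 - 104) = sqrt(218036) = 2*sqrt(54509)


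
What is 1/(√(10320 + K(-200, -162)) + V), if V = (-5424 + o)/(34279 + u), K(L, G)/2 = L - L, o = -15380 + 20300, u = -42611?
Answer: -43743/7462886434 + 4338889*√645/11194329651 ≈ 0.0098379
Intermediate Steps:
o = 4920
K(L, G) = 0 (K(L, G) = 2*(L - L) = 2*0 = 0)
V = 126/2083 (V = (-5424 + 4920)/(34279 - 42611) = -504/(-8332) = -504*(-1/8332) = 126/2083 ≈ 0.060490)
1/(√(10320 + K(-200, -162)) + V) = 1/(√(10320 + 0) + 126/2083) = 1/(√10320 + 126/2083) = 1/(4*√645 + 126/2083) = 1/(126/2083 + 4*√645)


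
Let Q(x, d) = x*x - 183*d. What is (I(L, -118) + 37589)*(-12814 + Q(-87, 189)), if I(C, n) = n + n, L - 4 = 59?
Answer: -1487844696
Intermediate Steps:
L = 63 (L = 4 + 59 = 63)
I(C, n) = 2*n
Q(x, d) = x² - 183*d
(I(L, -118) + 37589)*(-12814 + Q(-87, 189)) = (2*(-118) + 37589)*(-12814 + ((-87)² - 183*189)) = (-236 + 37589)*(-12814 + (7569 - 34587)) = 37353*(-12814 - 27018) = 37353*(-39832) = -1487844696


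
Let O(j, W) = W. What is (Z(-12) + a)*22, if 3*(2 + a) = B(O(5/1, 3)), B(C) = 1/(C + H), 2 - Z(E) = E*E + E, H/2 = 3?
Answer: -78386/27 ≈ -2903.2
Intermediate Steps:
H = 6 (H = 2*3 = 6)
Z(E) = 2 - E - E² (Z(E) = 2 - (E*E + E) = 2 - (E² + E) = 2 - (E + E²) = 2 + (-E - E²) = 2 - E - E²)
B(C) = 1/(6 + C) (B(C) = 1/(C + 6) = 1/(6 + C))
a = -53/27 (a = -2 + 1/(3*(6 + 3)) = -2 + (⅓)/9 = -2 + (⅓)*(⅑) = -2 + 1/27 = -53/27 ≈ -1.9630)
(Z(-12) + a)*22 = ((2 - 1*(-12) - 1*(-12)²) - 53/27)*22 = ((2 + 12 - 1*144) - 53/27)*22 = ((2 + 12 - 144) - 53/27)*22 = (-130 - 53/27)*22 = -3563/27*22 = -78386/27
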